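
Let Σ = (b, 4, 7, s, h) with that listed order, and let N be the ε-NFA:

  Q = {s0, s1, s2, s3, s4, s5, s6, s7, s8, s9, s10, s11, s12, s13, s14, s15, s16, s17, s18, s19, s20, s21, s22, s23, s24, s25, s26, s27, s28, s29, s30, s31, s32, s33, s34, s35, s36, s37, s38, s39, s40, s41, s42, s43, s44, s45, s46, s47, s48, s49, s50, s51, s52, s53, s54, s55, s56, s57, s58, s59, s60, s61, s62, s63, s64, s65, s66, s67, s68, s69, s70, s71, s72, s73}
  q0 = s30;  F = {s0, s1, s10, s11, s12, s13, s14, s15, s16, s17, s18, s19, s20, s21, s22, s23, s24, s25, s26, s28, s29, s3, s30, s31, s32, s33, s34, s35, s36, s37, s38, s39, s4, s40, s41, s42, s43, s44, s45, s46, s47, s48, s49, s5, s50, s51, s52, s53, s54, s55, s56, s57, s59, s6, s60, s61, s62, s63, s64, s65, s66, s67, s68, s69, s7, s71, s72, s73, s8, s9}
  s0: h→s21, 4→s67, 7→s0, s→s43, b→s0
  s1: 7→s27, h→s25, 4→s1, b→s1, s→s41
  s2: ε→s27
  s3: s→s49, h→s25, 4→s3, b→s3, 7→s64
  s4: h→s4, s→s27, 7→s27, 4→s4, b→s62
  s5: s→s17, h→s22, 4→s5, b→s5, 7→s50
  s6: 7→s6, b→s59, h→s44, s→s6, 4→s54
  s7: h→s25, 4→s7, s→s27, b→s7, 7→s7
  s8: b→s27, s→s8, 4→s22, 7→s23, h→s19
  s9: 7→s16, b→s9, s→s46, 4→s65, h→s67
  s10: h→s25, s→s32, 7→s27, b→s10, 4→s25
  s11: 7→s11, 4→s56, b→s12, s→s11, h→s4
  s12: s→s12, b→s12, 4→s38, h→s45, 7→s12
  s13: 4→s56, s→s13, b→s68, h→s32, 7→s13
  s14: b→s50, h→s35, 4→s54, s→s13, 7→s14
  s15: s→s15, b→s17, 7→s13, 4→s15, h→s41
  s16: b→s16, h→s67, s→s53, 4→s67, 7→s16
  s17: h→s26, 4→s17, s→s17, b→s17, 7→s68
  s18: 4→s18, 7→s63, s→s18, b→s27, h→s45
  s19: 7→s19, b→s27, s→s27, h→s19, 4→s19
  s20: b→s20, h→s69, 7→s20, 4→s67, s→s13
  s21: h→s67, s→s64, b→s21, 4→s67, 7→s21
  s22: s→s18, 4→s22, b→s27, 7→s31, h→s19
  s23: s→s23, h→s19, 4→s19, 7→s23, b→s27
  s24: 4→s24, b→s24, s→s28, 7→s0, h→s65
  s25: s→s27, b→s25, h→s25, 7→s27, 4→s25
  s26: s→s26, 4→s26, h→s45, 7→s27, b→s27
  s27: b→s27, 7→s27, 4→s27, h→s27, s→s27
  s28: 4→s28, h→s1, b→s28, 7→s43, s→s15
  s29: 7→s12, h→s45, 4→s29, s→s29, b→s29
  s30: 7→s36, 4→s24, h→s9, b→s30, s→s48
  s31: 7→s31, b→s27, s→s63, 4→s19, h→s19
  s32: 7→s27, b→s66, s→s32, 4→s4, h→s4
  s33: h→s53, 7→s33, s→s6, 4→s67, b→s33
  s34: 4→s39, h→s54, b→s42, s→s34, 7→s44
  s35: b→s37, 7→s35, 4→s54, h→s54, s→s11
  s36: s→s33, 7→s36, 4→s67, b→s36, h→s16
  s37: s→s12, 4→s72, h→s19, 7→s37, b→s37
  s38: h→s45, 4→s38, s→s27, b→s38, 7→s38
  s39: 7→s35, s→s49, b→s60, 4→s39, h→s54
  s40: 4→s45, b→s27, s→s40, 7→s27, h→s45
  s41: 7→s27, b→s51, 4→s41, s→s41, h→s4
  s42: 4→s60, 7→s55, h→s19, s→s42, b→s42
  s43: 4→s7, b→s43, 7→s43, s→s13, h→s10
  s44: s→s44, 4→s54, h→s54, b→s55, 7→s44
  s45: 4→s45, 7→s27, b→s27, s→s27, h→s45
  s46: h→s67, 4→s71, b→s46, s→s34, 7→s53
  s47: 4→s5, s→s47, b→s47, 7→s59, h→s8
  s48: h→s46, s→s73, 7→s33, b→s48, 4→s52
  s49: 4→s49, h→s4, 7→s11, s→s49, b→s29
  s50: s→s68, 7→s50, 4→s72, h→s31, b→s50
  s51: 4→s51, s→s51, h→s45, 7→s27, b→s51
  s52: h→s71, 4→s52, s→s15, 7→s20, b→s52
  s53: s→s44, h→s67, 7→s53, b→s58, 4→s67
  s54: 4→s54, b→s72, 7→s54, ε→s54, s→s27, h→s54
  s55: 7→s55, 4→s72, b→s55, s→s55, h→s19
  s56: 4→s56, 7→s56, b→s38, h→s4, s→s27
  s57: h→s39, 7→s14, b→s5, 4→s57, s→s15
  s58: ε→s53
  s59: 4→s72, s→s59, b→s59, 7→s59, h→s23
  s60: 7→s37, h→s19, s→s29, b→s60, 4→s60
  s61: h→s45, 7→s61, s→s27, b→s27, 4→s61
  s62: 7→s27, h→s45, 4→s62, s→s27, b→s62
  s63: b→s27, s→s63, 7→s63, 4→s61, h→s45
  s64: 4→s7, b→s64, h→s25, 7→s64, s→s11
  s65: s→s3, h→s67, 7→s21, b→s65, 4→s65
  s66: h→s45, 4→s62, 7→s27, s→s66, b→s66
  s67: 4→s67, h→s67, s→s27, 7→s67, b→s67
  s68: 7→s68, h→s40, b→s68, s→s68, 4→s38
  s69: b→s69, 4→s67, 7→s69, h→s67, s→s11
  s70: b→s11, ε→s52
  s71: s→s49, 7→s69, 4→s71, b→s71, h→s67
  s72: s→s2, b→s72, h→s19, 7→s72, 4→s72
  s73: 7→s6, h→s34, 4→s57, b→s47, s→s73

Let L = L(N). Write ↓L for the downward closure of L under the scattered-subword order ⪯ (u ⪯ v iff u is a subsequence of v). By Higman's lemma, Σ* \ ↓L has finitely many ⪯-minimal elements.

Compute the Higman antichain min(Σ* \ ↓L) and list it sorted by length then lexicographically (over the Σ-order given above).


|Q|=74, |F|=70, |δ|=360 (4 ε).
min D↑ (71 st, q0=0, F={19}): 0:b→0,4→1,7→2,s→3,h→4 1:b→1,4→1,7→5,s→6,h→7 2:b→2,4→8,7→2,s→9,h→10 3:b→3,4→11,7→9,s→12,h→13 4:b→4,4→7,7→10,s→13,h→8 5:b→5,4→8,7→5,s→14,h→15 6:b→6,4→6,7→14,s→16,h→17 7:b→7,4→7,7→15,s→18,h→8 8:b→8,4→8,7→8,s→19,h→8 9:b→9,4→8,7→9,s→20,h→21 10:b→10,4→8,7→10,s→21,h→8 11:b→11,4→11,7→22,s→16,h→23 12:b→24,4→25,7→20,s→12,h→26 13:b→13,4→23,7→21,s→26,h→8 14:b→14,4→27,7→14,s→28,h→29 15:b→15,4→8,7→15,s→30,h→8 16:b→31,4→16,7→28,s→16,h→32 17:b→17,4→17,7→19,s→32,h→33 18:b→18,4→18,7→30,s→34,h→33 19:b→19,4→19,7→19,s→19,h→19 20:b→35,4→36,7→20,s→20,h→37 21:b→21,4→8,7→21,s→37,h→8 22:b→22,4→8,7→22,s→28,h→38 23:b→23,4→23,7→38,s→34,h→8 24:b→24,4→39,7→35,s→24,h→40 25:b→39,4→25,7→41,s→16,h→42 26:b→43,4→42,7→37,s→26,h→36 27:b→27,4→27,7→27,s→19,h→33 28:b→44,4→45,7→28,s→28,h→46 29:b→29,4→33,7→19,s→46,h→33 30:b→30,4→27,7→30,s→47,h→33 31:b→31,4→31,7→44,s→31,h→48 32:b→49,4→32,7→19,s→32,h→50 33:b→33,4→33,7→19,s→19,h→33 34:b→51,4→34,7→47,s→34,h→50 35:b→35,4→52,7→35,s→35,h→53 36:b→52,4→36,7→36,s→19,h→36 37:b→54,4→36,7→37,s→37,h→36 38:b→38,4→8,7→38,s→47,h→8 39:b→39,4→39,7→55,s→31,h→56 40:b→19,4→56,7→53,s→40,h→57 41:b→55,4→36,7→41,s→28,h→58 42:b→59,4→42,7→58,s→34,h→36 43:b→43,4→59,7→54,s→43,h→57 44:b→44,4→60,7→44,s→44,h→61 45:b→60,4→45,7→45,s→19,h→50 46:b→62,4→50,7→19,s→46,h→50 47:b→63,4→45,7→47,s→47,h→50 48:b→19,4→48,7→19,s→48,h→64 49:b→49,4→49,7→19,s→49,h→64 50:b→65,4→50,7→19,s→19,h→50 51:b→51,4→51,7→63,s→51,h→64 52:b→52,4→52,7→52,s→19,h→57 53:b→19,4→57,7→53,s→53,h→57 54:b→54,4→52,7→54,s→54,h→57 55:b→55,4→52,7→55,s→44,h→66 56:b→19,4→56,7→66,s→67,h→57 57:b→19,4→57,7→57,s→19,h→57 58:b→68,4→36,7→58,s→47,h→36 59:b→59,4→59,7→68,s→51,h→57 60:b→60,4→60,7→60,s→19,h→64 61:b→19,4→64,7→19,s→61,h→64 62:b→62,4→65,7→19,s→62,h→64 63:b→63,4→60,7→63,s→63,h→64 64:b→19,4→64,7→19,s→19,h→64 65:b→65,4→65,7→19,s→19,h→64 66:b→19,4→57,7→66,s→69,h→57 67:b→19,4→67,7→69,s→67,h→64 68:b→68,4→52,7→68,s→63,h→57 69:b→19,4→70,7→69,s→69,h→64 70:b→19,4→70,7→70,s→19,h→64.
'74s': run [73, 44, 14, 2] end={s2,s27} ∉↓L; 3/3 deletions ∈↓L.
'hhs': run [73, 51, 10, 2] end={s2,s27} rej; 3/3 deletions ∈↓L.
'4sh7': |S_i|=[73, 54, 32, 13, 1] end={s27} ∉↓L; 4/4 single-dels accept.
'ssbhb': N↓-sim [73, 65, 47, 30, 12, 1] end={s27} — reject; 5/5 deletions ∈↓L.
4 obstructions.

Antichain: [74s, hhs, 4sh7, ssbhb].


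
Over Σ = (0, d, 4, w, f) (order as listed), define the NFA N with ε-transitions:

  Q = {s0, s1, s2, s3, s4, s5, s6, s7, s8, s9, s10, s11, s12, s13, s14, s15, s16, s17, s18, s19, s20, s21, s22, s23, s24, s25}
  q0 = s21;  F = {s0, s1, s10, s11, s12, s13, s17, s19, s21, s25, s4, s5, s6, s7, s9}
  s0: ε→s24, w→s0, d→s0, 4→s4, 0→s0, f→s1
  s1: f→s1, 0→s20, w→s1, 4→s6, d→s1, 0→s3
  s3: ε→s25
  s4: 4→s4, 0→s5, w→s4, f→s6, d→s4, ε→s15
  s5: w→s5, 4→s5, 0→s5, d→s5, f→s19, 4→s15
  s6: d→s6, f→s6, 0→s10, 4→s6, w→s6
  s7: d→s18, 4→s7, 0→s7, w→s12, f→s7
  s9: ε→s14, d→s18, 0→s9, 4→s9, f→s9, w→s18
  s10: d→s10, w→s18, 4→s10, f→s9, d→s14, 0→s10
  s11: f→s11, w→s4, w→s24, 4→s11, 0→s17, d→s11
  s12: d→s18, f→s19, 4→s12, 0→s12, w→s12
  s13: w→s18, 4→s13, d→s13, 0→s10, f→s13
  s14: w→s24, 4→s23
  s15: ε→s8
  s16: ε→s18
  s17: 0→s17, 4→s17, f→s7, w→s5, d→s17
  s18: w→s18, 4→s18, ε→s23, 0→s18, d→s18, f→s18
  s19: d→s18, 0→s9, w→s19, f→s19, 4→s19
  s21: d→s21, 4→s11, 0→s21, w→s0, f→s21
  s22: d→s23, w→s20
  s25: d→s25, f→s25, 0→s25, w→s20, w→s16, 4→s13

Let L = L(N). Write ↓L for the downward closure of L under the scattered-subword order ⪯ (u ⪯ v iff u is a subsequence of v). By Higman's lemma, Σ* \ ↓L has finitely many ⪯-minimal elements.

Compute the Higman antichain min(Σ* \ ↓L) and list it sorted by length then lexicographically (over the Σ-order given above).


min(Σ*\↓L) = [40fd, wf0w].

|Q|=26, |F|=15, |δ|=96 (7 ε).
min D↑ (16 st, q0=0, F={11}): 0:0→0,d→0,4→1,w→2,f→0 1:0→3,d→1,4→1,w→4,f→1 2:0→2,d→2,4→4,w→2,f→5 3:0→3,d→3,4→3,w→6,f→7 4:0→6,d→4,4→4,w→4,f→8 5:0→9,d→5,4→8,w→5,f→5 6:0→6,d→6,4→6,w→6,f→10 7:0→7,d→11,4→7,w→12,f→7 8:0→13,d→8,4→8,w→8,f→8 9:0→9,d→9,4→14,w→11,f→9 10:0→15,d→11,4→10,w→10,f→10 11:0→11,d→11,4→11,w→11,f→11 12:0→12,d→11,4→12,w→12,f→10 13:0→13,d→13,4→13,w→11,f→15 14:0→13,d→14,4→14,w→11,f→14 15:0→15,d→11,4→15,w→11,f→15 (ε-aug+det+¬).
'40fd': run [24, 17, 13, 8, 2] end={s18,s23} rej; 4/4 deletions ∈↓L.
'wf0w': N↓-sim [24, 20, 14, 11, 5] end={s16,s18,s20,s23,s24} — reject; 4/4 deletions ∈↓L.
2 obstructions.


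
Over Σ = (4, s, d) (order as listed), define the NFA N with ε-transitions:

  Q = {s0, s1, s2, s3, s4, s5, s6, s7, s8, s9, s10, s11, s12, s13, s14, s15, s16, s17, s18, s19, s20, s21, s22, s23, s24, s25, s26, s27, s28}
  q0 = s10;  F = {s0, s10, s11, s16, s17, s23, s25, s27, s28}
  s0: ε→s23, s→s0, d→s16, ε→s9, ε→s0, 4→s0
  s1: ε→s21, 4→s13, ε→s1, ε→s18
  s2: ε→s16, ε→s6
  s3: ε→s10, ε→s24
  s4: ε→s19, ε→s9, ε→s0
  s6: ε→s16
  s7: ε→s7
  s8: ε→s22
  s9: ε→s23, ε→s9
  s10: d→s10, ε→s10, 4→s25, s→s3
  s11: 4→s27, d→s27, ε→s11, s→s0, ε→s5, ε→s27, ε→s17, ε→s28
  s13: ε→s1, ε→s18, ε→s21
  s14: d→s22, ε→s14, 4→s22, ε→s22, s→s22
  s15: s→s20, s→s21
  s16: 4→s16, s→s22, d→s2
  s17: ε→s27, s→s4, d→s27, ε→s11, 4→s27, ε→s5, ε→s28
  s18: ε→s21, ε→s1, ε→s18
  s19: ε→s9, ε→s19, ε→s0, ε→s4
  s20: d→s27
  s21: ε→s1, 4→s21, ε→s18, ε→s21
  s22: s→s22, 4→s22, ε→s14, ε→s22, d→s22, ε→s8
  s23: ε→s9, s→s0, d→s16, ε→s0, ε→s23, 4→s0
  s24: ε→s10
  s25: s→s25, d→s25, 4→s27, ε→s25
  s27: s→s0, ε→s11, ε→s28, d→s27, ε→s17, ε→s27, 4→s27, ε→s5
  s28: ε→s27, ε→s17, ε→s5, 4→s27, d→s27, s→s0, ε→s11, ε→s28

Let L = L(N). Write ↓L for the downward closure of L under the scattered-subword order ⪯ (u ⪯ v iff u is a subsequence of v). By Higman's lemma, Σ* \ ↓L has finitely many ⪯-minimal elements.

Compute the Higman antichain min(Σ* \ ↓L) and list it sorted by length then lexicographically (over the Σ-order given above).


|Q|=29, |F|=9, |δ|=99 (61 ε).
min D↑ (6 st, q0=0, F={5}): 0:4→1,s→0,d→0 1:4→2,s→1,d→1 2:4→2,s→3,d→2 3:4→3,s→3,d→4 4:4→4,s→5,d→4 5:4→5,s→5,d→5 (ε-aug+det+¬).
'44sds': run [20, 17, 16, 11, 6, 3] end={s14,s22,s8} ∉↓L; 5/5 deletions ∈↓L.
1 minimals (antichain).

A = [44sds].


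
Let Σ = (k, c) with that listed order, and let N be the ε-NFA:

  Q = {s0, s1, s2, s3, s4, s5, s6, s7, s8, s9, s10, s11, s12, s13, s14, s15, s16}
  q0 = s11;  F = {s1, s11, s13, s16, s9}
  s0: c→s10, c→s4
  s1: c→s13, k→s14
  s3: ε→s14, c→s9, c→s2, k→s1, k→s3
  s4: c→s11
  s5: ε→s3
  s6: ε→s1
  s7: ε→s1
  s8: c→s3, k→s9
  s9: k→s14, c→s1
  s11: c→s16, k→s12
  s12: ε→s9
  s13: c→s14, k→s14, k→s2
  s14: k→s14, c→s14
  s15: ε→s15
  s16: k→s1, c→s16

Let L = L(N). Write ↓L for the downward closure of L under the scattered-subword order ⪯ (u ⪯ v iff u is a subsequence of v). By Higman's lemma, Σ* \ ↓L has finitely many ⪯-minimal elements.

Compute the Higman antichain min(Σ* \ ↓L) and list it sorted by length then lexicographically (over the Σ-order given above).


|Q|=17, |F|=5, |δ|=28 (6 ε).
min D↑ (6 st, q0=0, F={3}): 0:k→1,c→2 1:k→3,c→4 2:k→4,c→2 3:k→3,c→3 4:k→3,c→5 5:k→3,c→3.
'kk': |S_i|=[8, 6, 2] end={s14,s2} — reject; 2/2 single-dels accept.
'kccc': N↓-sim [8, 6, 4, 3, 1] end={s14} ∉↓L; 4/4 single-dels accept.
'ckcc': |S_i|=[8, 5, 4, 3, 1] end={s14} — reject; 4/4 del acc.
3 minimals (antichain).

A = [kk, kccc, ckcc].


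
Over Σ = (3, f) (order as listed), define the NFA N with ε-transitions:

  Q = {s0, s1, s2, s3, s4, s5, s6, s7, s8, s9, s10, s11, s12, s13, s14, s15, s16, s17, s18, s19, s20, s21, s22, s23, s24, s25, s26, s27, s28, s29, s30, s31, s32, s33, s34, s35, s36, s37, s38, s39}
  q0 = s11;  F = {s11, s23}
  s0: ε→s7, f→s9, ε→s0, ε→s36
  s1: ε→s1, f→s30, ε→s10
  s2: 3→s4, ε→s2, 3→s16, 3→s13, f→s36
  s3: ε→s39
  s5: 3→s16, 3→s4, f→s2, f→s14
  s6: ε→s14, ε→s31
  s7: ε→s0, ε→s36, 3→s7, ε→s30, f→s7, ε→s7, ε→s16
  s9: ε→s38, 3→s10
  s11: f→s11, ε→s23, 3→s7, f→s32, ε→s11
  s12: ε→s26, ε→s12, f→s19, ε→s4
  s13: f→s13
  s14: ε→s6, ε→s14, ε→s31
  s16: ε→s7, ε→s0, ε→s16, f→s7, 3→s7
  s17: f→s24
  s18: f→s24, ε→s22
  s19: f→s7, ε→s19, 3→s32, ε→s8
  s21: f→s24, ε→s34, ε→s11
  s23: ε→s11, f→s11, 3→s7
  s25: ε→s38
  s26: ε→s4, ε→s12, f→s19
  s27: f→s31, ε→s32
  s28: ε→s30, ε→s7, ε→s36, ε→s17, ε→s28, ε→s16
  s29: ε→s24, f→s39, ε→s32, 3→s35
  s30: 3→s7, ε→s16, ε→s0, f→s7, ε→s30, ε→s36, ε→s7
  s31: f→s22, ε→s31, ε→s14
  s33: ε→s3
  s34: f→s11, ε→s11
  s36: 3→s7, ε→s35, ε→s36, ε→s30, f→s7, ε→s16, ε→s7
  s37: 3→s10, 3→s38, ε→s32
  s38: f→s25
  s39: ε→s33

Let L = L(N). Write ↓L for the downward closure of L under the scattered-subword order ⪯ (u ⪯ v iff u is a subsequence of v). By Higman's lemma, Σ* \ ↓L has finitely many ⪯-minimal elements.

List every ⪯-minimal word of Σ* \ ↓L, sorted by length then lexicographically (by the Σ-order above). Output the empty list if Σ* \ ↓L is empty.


A = [3].

|Q|=40, |F|=2, |δ|=100 (60 ε).
min D↑ (2 st, q0=0, F={1}): 0:3→1,f→0 1:3→1,f→1 (ε-aug+det+¬).
'3': |S_i|=[13, 10] end={s0,s10,s16,s25,s30,s35,s36,s38,s7,s9} ∉↓L; 1/1 single-dels accept.
1 words, ⪯-incomp.


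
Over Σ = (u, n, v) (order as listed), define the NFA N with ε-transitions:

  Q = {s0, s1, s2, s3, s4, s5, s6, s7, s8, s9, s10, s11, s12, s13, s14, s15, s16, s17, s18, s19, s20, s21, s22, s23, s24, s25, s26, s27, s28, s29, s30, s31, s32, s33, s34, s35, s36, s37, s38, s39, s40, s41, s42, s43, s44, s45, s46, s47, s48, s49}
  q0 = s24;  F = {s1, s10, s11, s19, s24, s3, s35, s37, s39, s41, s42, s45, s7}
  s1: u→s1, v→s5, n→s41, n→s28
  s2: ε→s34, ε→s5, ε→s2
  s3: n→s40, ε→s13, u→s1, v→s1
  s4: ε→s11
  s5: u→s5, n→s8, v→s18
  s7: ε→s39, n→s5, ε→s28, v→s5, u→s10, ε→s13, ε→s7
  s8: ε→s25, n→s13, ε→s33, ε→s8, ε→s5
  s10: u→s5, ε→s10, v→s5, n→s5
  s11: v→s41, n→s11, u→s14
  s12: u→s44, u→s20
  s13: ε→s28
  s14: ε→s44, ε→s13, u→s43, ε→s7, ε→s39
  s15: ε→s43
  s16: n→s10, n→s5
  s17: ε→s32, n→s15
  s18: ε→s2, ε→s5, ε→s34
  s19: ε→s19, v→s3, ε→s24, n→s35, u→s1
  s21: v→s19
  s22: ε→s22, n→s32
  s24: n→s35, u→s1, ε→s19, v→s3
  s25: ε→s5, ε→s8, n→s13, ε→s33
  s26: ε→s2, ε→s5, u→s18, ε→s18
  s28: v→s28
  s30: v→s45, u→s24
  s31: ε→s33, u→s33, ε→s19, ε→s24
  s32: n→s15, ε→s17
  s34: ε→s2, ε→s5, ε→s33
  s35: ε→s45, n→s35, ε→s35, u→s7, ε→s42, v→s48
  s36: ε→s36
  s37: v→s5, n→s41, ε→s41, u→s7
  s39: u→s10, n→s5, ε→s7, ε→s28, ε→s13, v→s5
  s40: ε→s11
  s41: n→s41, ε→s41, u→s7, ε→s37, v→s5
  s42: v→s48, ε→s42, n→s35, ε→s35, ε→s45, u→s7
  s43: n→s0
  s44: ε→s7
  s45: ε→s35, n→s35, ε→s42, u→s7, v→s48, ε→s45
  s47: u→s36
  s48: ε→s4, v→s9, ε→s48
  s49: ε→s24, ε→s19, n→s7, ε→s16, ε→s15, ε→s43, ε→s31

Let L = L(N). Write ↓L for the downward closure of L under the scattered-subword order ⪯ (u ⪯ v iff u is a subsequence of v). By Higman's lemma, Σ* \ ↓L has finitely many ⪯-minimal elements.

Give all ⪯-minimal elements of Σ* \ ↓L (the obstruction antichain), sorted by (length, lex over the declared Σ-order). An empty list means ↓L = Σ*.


|Q|=50, |F|=13, |δ|=130 (67 ε).
min D↑ (9 st, q0=0, F={5}): 0:u→1,n→2,v→3 1:u→1,n→4,v→5 2:u→6,n→2,v→7 3:u→1,n→7,v→1 4:u→6,n→4,v→5 5:u→5,n→5,v→5 6:u→8,n→5,v→5 7:u→6,n→7,v→4 8:u→5,n→5,v→5 (ε-aug+det+¬).
'uv': |S_i|=[30, 19, 9] end={s13,s18,s2,s25,s28,s33,s34,s5,s8} rej; 2/2 del acc.
'nun': N↓-sim [30, 26, 16, 10] end={s0,s13,s18,s2,s25,s28,s33,s34,s5,s8} rej; 3/3 deletions ∈↓L.
'vvv': N↓-sim [30, 25, 16, 9] end={s13,s18,s2,s25,s28,s33,s34,s5,s8} — reject; 3/3 deletions ∈↓L.
'nuuu': run [30, 26, 16, 12, 9] end={s13,s18,s2,s25,s28,s33,s34,s5,s8} ∉↓L; 4/4 single-dels accept.
4 words, ⪯-incomp.

A = [uv, nun, vvv, nuuu].


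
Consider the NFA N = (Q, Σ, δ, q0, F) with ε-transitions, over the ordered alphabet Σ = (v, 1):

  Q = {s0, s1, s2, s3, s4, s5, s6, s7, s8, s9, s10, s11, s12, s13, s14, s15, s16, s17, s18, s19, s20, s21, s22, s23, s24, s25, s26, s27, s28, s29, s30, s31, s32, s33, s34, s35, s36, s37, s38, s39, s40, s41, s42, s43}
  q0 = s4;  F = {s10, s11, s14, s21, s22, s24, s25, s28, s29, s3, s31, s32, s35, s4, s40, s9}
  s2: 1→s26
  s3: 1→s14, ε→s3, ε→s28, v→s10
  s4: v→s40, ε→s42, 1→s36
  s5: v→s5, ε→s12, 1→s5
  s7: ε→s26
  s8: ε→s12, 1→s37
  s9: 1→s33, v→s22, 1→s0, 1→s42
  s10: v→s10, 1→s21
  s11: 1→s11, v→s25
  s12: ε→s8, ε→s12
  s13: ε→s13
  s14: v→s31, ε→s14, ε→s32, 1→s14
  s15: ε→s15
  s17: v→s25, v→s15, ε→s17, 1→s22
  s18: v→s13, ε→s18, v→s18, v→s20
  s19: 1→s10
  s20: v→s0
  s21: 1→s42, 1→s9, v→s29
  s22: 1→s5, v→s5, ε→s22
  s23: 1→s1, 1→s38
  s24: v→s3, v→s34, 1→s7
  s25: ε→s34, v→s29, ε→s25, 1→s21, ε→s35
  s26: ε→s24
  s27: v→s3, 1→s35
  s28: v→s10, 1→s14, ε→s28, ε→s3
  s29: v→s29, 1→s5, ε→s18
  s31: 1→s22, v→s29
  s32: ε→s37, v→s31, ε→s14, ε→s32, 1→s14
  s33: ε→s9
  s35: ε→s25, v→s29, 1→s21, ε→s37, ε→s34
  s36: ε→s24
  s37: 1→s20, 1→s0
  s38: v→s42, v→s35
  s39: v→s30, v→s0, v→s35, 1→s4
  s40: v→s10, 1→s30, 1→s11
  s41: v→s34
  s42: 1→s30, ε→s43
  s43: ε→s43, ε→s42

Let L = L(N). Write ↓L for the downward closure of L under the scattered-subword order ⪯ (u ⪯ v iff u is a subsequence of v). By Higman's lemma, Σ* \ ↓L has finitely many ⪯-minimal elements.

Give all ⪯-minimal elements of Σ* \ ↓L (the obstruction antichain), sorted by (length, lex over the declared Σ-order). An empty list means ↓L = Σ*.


A = [vv1v1, v1vv1, vv11vv, 1v1v1v, 1v1v11].

|Q|=44, |F|=16, |δ|=96 (33 ε).
min D↑ (14 st, q0=0, F={12}): 0:v→1,1→2 1:v→3,1→4 2:v→5,1→2 3:v→3,1→6 4:v→7,1→4 5:v→3,1→8 6:v→9,1→10 7:v→9,1→6 8:v→11,1→8 9:v→9,1→12 10:v→13,1→10 11:v→9,1→13 12:v→12,1→12 13:v→12,1→12 [Hopcroft].
'vv1v1': N↓-sim [32, 27, 21, 16, 10, 6] end={s0,s12,s20,s37,s5,s8} rej; 5/5 single-dels accept.
'v1vv1': N↓-sim [32, 27, 23, 20, 10, 6] end={s0,s12,s20,s37,s5,s8} rej; 5/5 single-dels accept.
'vv11vv': |S_i|=[32, 27, 21, 16, 12, 7, 6] end={s0,s12,s20,s37,s5,s8} ∉↓L; 6/6 single-dels accept.
'1v1v1v': run [32, 30, 25, 19, 11, 7, 6] end={s0,s12,s20,s37,s5,s8} ∉↓L; 6/6 single-dels accept.
'1v1v11': |S_i|=[32, 30, 25, 19, 11, 7, 6] end={s0,s12,s20,s37,s5,s8} rej; 6/6 del acc.
5 words, ⪯-incomp.


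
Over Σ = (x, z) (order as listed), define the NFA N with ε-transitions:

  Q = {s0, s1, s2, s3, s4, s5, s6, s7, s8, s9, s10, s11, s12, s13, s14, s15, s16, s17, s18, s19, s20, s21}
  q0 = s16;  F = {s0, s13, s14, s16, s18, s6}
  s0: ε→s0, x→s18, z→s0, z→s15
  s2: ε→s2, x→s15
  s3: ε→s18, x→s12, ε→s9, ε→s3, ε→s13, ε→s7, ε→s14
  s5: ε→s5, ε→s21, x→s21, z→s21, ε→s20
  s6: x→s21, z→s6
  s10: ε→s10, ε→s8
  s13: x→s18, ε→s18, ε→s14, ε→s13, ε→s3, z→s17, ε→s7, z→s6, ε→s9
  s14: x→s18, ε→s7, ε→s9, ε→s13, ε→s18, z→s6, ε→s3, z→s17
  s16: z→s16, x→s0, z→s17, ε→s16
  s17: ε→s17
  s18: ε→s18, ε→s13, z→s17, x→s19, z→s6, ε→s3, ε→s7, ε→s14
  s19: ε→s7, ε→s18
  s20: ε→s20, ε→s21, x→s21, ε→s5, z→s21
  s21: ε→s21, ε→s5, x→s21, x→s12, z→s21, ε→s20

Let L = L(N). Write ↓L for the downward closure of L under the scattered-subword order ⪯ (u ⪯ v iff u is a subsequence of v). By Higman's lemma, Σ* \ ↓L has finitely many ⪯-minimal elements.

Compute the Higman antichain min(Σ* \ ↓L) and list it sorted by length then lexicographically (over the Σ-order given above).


min(Σ*\↓L) = [xxzx].

|Q|=22, |F|=6, |δ|=65 (39 ε).
min D↑ (5 st, q0=0, F={4}): 0:x→1,z→0 1:x→2,z→1 2:x→2,z→3 3:x→4,z→3 4:x→4,z→4.
'xxzx': N↓-sim [16, 15, 13, 6, 4] end={s12,s20,s21,s5} rej; 4/4 deletions ∈↓L.
1 obstructions.


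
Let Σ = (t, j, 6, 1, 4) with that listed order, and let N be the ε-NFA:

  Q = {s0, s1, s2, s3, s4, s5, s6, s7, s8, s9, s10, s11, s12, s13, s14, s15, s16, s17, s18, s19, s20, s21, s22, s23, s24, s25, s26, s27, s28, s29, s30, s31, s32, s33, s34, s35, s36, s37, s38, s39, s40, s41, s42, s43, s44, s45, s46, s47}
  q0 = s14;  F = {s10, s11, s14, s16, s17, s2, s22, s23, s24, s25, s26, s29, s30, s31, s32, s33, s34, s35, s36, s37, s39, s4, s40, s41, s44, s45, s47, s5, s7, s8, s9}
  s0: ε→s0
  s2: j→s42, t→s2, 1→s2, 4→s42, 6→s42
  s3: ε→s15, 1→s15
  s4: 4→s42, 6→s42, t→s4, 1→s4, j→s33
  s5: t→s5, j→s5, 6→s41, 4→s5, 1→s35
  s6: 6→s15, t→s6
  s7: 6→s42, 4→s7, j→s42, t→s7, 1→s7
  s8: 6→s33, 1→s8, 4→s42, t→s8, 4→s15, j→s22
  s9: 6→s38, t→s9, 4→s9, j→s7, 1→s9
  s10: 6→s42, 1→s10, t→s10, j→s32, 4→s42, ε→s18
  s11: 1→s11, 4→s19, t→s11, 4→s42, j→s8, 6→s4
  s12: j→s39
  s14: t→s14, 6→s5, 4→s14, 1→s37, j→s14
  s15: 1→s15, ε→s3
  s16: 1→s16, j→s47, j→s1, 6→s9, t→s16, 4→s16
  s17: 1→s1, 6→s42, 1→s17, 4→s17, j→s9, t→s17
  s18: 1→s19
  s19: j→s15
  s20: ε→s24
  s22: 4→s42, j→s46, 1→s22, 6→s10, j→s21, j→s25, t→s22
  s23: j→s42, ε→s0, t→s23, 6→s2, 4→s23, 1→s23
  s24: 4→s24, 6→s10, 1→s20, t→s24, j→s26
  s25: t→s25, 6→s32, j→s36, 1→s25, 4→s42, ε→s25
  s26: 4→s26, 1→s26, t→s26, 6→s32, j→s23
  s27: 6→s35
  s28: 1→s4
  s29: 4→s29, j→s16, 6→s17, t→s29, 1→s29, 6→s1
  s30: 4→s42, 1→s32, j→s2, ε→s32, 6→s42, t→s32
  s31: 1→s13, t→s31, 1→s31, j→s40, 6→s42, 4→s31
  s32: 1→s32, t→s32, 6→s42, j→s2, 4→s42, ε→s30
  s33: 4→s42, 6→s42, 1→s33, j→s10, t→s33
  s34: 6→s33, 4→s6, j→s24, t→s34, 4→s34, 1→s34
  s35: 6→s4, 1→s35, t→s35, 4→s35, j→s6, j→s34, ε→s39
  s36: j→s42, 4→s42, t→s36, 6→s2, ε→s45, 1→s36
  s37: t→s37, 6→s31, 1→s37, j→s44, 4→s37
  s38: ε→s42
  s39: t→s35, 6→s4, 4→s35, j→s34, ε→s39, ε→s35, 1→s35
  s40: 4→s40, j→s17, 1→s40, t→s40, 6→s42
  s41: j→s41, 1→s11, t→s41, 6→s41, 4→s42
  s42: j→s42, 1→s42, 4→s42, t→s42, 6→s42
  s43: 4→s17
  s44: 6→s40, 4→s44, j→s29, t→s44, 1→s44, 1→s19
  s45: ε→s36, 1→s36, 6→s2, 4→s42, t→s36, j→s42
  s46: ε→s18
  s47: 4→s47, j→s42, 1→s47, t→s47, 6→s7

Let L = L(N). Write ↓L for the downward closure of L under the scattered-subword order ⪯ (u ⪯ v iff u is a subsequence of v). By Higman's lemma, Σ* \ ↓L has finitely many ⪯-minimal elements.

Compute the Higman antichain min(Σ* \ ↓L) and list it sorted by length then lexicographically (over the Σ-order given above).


A = [664, 166, 1jjjjj].

|Q|=48, |F|=31, |δ|=197 (16 ε).
min D↑ (29 st, q0=0, F={8}): 0:t→0,j→0,6→1,1→2,4→0 1:t→1,j→1,6→3,1→4,4→1 2:t→2,j→5,6→6,1→2,4→2 3:t→3,j→3,6→3,1→7,4→8 4:t→4,j→9,6→10,1→4,4→4 5:t→5,j→11,6→12,1→5,4→5 6:t→6,j→12,6→8,1→6,4→6 7:t→7,j→13,6→10,1→7,4→8 8:t→8,j→8,6→8,1→8,4→8 9:t→9,j→14,6→15,1→9,4→9 10:t→10,j→15,6→8,1→10,4→8 11:t→11,j→16,6→17,1→11,4→11 12:t→12,j→17,6→8,1→12,4→12 13:t→13,j→18,6→15,1→13,4→8 14:t→14,j→19,6→20,1→14,4→14 15:t→15,j→20,6→8,1→15,4→8 16:t→16,j→21,6→22,1→16,4→16 17:t→17,j→22,6→8,1→17,4→17 18:t→18,j→23,6→20,1→18,4→8 19:t→19,j→24,6→25,1→19,4→19 20:t→20,j→25,6→8,1→20,4→8 21:t→21,j→8,6→26,1→21,4→21 22:t→22,j→26,6→8,1→22,4→22 23:t→23,j→27,6→25,1→23,4→8 24:t→24,j→8,6→28,1→24,4→24 25:t→25,j→28,6→8,1→25,4→8 26:t→26,j→8,6→8,1→26,4→26 27:t→27,j→8,6→28,1→27,4→8 28:t→28,j→8,6→8,1→28,4→8 (ε-aug+det+¬).
'664': run [44, 38, 21, 4] end={s15,s19,s3,s42} rej; 3/3 deletions ∈↓L.
'166': |S_i|=[44, 41, 19, 2] end={s38,s42} rej; 3/3 single-dels accept.
'1jjjjj': run [44, 41, 34, 28, 22, 11, 1] end={s42} ∉↓L; 6/6 single-dels accept.
3 words, ⪯-incomp.


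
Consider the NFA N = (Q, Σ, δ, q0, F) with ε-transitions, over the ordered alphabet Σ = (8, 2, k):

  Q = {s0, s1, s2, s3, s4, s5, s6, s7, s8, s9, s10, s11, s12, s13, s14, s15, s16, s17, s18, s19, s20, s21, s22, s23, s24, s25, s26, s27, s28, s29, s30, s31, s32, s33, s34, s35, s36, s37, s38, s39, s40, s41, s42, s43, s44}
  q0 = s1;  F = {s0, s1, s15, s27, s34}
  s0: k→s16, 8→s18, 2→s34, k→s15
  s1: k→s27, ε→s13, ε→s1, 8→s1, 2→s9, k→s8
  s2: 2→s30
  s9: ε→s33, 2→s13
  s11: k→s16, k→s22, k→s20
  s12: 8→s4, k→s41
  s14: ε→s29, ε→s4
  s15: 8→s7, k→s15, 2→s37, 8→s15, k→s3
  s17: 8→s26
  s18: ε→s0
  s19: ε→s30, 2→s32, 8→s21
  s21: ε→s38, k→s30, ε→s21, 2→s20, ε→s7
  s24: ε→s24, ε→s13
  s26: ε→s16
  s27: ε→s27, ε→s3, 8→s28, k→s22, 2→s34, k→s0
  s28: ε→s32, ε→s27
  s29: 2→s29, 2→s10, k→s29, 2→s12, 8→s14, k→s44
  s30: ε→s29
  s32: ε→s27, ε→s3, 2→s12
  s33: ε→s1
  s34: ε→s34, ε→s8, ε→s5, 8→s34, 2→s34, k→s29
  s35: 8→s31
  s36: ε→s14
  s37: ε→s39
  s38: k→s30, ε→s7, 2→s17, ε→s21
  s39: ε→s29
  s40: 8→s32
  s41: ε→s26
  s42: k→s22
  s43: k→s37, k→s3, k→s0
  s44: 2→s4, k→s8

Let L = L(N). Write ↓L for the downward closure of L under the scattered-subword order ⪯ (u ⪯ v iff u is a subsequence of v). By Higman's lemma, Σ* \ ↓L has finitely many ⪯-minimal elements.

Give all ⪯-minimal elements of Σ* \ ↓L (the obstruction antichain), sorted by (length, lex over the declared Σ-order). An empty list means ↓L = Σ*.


A = [k2k, kkk2].

|Q|=45, |F|=5, |δ|=79 (30 ε).
min D↑ (6 st, q0=0, F={4}): 0:8→0,2→0,k→1 1:8→1,2→2,k→3 2:8→2,2→2,k→4 3:8→3,2→2,k→5 4:8→4,2→4,k→4 5:8→5,2→4,k→5.
'k2k': N↓-sim [27, 23, 14, 10] end={s10,s12,s14,s16,s26,s29,s4,s41,s44,s8} ∉↓L; 3/3 del acc.
'kkk2': N↓-sim [27, 23, 20, 15, 12] end={s10,s12,s14,s16,s26,s29,s37,s39,s4,s41,s44,s8} — reject; 4/4 del acc.
2 obstructions.


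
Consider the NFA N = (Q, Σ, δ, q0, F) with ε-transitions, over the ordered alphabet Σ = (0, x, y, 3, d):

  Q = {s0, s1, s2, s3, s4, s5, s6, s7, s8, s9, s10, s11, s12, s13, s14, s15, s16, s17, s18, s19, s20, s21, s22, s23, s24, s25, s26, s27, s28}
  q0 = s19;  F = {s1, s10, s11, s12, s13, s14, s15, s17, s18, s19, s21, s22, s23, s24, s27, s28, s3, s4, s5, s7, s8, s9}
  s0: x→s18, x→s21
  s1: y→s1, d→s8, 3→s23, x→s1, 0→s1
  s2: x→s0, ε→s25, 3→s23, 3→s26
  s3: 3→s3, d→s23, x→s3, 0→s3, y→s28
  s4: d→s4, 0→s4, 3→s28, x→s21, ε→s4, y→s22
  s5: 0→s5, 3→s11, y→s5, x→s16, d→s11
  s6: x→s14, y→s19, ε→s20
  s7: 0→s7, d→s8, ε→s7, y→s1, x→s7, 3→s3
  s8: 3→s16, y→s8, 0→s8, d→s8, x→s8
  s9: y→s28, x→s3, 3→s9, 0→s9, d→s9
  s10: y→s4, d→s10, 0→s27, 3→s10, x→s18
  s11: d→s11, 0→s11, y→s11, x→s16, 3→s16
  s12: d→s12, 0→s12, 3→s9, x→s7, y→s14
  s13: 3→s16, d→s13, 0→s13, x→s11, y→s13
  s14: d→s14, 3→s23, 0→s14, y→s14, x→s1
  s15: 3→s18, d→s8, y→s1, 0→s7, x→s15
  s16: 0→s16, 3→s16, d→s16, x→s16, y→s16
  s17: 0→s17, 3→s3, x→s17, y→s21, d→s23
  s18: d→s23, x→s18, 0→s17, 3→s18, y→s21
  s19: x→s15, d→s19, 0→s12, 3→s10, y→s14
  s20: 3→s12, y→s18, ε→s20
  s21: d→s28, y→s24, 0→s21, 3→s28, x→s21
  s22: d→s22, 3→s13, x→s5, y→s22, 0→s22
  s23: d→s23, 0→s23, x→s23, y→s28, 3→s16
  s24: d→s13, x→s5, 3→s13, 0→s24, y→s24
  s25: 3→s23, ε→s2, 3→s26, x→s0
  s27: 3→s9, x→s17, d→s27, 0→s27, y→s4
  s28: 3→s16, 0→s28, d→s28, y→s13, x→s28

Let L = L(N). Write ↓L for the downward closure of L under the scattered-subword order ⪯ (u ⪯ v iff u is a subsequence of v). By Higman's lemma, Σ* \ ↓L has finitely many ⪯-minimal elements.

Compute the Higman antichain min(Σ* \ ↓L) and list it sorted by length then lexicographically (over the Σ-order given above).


Antichain: [xd3, y33, 03y3, 3yyxx].

|Q|=29, |F|=22, |δ|=133 (6 ε).
min D↑ (23 st, q0=0, F={17}): 0:0→1,x→2,y→3,3→4,d→0 1:0→1,x→5,y→3,3→6,d→1 2:0→5,x→2,y→7,3→8,d→9 3:0→3,x→7,y→3,3→10,d→3 4:0→11,x→8,y→12,3→4,d→4 5:0→5,x→5,y→7,3→13,d→9 6:0→6,x→13,y→14,3→6,d→6 7:0→7,x→7,y→7,3→10,d→9 8:0→15,x→8,y→16,3→8,d→10 9:0→9,x→9,y→9,3→17,d→9 10:0→10,x→10,y→14,3→17,d→10 11:0→11,x→15,y→12,3→6,d→11 12:0→12,x→16,y→18,3→14,d→12 13:0→13,x→13,y→14,3→13,d→10 14:0→14,x→14,y→19,3→17,d→14 15:0→15,x→15,y→16,3→13,d→10 16:0→16,x→16,y→20,3→14,d→14 17:0→17,x→17,y→17,3→17,d→17 18:0→18,x→21,y→18,3→19,d→18 19:0→19,x→22,y→19,3→17,d→19 20:0→20,x→21,y→20,3→19,d→19 21:0→21,x→17,y→21,3→22,d→22 22:0→22,x→17,y→22,3→17,d→22 (ε-aug+det+¬).
'xd3': run [23, 15, 6, 1] end={s16} ∉↓L; 3/3 del acc.
'y33': |S_i|=[23, 13, 5, 1] end={s16} ∉↓L; 3/3 single-dels accept.
'03y3': |S_i|=[23, 19, 7, 4, 1] end={s16} — reject; 4/4 single-dels accept.
'3yyxx': run [23, 16, 9, 6, 3, 1] end={s16} ∉↓L; 5/5 deletions ∈↓L.
4 obstructions.


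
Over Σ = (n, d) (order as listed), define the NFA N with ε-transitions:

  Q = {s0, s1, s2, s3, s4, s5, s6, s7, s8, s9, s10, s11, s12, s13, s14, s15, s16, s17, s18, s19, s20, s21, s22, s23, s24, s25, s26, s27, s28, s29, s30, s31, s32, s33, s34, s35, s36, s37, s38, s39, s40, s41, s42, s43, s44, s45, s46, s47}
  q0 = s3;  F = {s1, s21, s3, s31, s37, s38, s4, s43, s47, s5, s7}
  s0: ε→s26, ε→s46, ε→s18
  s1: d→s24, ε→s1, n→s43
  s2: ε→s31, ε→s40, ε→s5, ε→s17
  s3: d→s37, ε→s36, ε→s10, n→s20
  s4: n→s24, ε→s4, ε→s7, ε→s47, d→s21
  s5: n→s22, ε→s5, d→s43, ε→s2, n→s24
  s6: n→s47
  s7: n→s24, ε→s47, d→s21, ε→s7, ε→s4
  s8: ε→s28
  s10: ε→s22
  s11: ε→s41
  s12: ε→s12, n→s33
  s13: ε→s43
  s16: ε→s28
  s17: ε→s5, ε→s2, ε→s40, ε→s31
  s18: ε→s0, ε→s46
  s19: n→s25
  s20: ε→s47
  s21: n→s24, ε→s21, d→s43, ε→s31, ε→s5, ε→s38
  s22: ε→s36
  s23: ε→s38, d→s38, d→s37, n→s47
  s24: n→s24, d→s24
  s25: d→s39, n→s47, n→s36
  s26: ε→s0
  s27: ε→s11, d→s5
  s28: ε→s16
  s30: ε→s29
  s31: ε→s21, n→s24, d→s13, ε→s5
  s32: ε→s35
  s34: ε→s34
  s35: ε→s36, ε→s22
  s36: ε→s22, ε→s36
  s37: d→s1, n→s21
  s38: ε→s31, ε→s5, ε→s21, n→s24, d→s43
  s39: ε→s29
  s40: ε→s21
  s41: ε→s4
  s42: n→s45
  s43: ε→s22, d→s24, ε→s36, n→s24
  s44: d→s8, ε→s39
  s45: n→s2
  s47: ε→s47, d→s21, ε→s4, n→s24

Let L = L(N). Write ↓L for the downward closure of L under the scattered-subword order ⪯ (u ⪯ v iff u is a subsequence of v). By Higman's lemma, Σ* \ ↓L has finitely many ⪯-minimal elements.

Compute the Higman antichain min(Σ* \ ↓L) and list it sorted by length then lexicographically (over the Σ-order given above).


|Q|=48, |F|=11, |δ|=98 (60 ε).
min D↑ (7 st, q0=0, F={3}): 0:n→1,d→2 1:n→3,d→4 2:n→4,d→5 3:n→3,d→3 4:n→3,d→6 5:n→6,d→3 6:n→3,d→3.
'nn': N↓-sim [20, 16, 3] end={s22,s24,s36} ∉↓L; 2/2 single-dels accept.
'ddd': |S_i|=[20, 14, 6, 1] end={s24} rej; 3/3 deletions ∈↓L.
2 obstructions.

Antichain: [nn, ddd].


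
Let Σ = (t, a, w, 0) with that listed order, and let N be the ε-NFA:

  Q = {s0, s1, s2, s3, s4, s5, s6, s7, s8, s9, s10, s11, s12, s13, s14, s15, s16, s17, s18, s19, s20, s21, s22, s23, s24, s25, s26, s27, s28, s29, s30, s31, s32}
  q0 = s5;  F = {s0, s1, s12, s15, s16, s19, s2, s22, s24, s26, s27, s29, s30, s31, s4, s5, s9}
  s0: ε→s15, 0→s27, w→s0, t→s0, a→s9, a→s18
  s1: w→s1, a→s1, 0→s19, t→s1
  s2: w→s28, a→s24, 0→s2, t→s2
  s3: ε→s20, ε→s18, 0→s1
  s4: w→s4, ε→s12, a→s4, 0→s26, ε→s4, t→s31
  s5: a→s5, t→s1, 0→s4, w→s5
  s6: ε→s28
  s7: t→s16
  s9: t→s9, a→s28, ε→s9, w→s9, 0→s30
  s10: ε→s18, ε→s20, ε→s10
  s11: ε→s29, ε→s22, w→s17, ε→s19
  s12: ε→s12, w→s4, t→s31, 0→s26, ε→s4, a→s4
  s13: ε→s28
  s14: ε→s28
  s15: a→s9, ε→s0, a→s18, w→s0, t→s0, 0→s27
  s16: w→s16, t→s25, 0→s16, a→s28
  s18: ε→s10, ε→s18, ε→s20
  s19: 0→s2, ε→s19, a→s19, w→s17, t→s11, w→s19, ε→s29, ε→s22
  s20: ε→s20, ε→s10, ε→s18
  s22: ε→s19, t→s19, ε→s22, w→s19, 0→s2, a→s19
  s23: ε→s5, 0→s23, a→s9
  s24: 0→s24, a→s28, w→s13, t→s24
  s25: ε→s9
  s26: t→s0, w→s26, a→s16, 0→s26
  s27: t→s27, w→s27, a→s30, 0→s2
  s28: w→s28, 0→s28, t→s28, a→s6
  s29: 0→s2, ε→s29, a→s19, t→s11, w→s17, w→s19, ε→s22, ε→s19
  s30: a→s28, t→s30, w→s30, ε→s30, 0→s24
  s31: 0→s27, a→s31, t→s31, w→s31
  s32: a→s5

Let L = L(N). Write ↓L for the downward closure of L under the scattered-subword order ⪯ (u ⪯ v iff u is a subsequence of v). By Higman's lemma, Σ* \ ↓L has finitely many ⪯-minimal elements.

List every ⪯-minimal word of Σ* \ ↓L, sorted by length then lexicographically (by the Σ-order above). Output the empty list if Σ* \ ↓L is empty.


Antichain: [t00w, 00aa].

|Q|=33, |F|=17, |δ|=117 (35 ε).
min D↑ (14 st, q0=0, F={11}): 0:t→1,a→0,w→0,0→2 1:t→1,a→1,w→1,0→3 2:t→4,a→2,w→2,0→5 3:t→3,a→3,w→3,0→6 4:t→4,a→4,w→4,0→7 5:t→8,a→9,w→5,0→5 6:t→6,a→10,w→11,0→6 7:t→7,a→12,w→7,0→6 8:t→8,a→13,w→8,0→7 9:t→13,a→11,w→9,0→9 10:t→10,a→11,w→11,0→10 11:t→11,a→11,w→11,0→11 12:t→12,a→11,w→12,0→10 13:t→13,a→11,w→13,0→12 (ε-aug+det+¬).
't00w': run [26, 21, 12, 5, 3] end={s13,s28,s6} rej; 4/4 del acc.
'00aa': run [26, 24, 16, 11, 2] end={s28,s6} — reject; 4/4 del acc.
2 minimals (antichain).


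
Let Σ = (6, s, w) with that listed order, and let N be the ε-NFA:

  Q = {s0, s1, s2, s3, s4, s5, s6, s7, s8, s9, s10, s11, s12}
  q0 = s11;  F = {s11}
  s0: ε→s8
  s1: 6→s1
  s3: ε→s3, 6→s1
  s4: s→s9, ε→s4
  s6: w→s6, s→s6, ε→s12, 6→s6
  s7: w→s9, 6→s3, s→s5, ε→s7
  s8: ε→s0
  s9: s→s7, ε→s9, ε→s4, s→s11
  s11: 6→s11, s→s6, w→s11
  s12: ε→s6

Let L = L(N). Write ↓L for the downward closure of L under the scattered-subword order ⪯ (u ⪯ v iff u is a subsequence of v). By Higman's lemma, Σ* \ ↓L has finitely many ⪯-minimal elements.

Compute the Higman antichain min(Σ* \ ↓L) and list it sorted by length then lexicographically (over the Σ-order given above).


Antichain: [s].

|Q|=13, |F|=1, |δ|=23 (9 ε).
min D↑ (2 st, q0=0, F={1}): 0:6→0,s→1,w→0 1:6→1,s→1,w→1.
's': N↓-sim [3, 2] end={s12,s6} rej; 1/1 del acc.
1 words, ⪯-incomp.


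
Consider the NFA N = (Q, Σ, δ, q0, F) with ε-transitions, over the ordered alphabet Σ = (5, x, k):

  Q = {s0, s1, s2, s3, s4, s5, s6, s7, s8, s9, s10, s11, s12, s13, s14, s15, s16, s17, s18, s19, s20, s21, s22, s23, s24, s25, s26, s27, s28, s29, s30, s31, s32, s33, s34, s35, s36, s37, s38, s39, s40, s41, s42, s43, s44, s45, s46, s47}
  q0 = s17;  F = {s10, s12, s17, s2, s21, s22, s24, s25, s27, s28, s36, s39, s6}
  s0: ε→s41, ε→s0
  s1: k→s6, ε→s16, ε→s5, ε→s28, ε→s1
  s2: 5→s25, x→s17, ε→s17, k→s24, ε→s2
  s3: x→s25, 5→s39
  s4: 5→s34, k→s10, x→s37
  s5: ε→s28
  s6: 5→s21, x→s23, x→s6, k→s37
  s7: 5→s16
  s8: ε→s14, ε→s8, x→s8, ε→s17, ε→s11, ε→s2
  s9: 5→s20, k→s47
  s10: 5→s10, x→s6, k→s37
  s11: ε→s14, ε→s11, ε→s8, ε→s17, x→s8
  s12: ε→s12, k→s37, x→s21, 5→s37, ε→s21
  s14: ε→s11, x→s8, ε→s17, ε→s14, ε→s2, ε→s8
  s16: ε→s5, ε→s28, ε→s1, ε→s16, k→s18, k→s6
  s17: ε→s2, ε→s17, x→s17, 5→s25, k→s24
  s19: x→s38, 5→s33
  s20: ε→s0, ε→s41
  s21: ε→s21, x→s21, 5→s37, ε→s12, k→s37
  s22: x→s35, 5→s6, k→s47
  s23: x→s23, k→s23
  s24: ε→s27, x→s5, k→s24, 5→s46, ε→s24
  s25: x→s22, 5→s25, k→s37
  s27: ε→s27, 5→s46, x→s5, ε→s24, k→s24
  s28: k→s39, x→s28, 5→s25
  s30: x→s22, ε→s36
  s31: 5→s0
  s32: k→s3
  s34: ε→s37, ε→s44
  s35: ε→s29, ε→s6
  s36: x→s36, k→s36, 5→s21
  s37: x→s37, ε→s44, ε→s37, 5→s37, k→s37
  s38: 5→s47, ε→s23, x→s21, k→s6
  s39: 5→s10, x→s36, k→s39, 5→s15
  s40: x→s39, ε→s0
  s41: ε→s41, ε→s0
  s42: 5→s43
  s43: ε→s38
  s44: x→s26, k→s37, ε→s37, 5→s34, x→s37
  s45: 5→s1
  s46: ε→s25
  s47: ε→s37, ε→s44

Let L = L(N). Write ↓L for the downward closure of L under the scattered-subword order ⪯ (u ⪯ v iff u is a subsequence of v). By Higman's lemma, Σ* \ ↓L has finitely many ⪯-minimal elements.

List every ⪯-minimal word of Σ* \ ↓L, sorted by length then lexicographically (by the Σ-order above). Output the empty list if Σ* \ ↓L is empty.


|Q|=48, |F|=13, |δ|=130 (55 ε).
min D↑ (11 st, q0=0, F={4}): 0:5→1,x→0,k→2 1:5→1,x→3,k→4 2:5→1,x→5,k→2 3:5→6,x→6,k→4 4:5→4,x→4,k→4 5:5→1,x→5,k→7 6:5→8,x→6,k→4 7:5→9,x→10,k→7 8:5→4,x→8,k→4 9:5→9,x→6,k→4 10:5→8,x→10,k→10.
'5k': N↓-sim [24, 16, 6] end={s23,s26,s34,s37,s44,s47} — reject; 2/2 del acc.
'5x555': run [24, 16, 12, 8, 6, 4] end={s26,s34,s37,s44} rej; 5/5 del acc.
'5xx55': |S_i|=[24, 16, 12, 10, 6, 4] end={s26,s34,s37,s44} ∉↓L; 5/5 deletions ∈↓L.
'kxkx55': |S_i|=[24, 22, 19, 13, 9, 6, 4] end={s26,s34,s37,s44} ∉↓L; 6/6 del acc.
4 obstructions.

A = [5k, 5x555, 5xx55, kxkx55].
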